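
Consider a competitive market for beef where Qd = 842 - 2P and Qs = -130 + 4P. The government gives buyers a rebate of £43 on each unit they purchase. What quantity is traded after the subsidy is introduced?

Q' = 1726/3

Pre-subsidy: 842 - 2P = -130 + 4P gives P* = 162, Q* = 518.
With the rebate, buyers effectively pay Pb = Ps − 43, where Ps is the price sellers receive.
Demand in terms of Ps becomes Qd = 842 − 2(Ps − 43) = 928 - 2Ps. Setting this equal to supply: 928 - 2Ps = -130 + 4Ps, so Ps = 529/3.
Buyers pay Pb = 529/3 − 43 = 400/3; Q' = -130 + 4·(529/3) = 1726/3.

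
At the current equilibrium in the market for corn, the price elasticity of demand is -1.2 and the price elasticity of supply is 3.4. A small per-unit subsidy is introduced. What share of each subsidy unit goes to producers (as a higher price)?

For a small subsidy around the equilibrium, the benefit split depends on the relative slopes, which at a point are proportional to the elasticities.
Buyer share = εs/(εs + |εd|) = 3.4/(3.4 + 1.2) = 17/23; seller share = |εd|/(εs + |εd|) = 6/23.
So producers capture 6/23 of the subsidy.

Producer share = 6/23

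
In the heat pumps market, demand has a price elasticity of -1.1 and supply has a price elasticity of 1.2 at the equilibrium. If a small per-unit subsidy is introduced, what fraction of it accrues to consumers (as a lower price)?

Consumer share = 12/23

For a small subsidy around the equilibrium, the benefit split depends on the relative slopes, which at a point are proportional to the elasticities.
Buyer share = εs/(εs + |εd|) = 1.2/(1.2 + 1.1) = 12/23; seller share = |εd|/(εs + |εd|) = 11/23.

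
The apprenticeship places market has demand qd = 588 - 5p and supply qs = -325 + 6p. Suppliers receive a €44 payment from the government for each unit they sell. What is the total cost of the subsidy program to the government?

Government cost = €12892

Pre-subsidy: 588 - 5p = -325 + 6p gives p* = 83, q* = 173.
With the subsidy, sellers receive ps = pb + 44 for each unit, where pb is the price buyers pay.
Supply in terms of pb becomes qs = -325 + 6(pb + 44) = -61 + 6pb. Setting this equal to demand: 588 - 5pb = -61 + 6pb, so pb = 59.
Sellers receive ps = 59 + 44 = 103; q' = 588 − 5·59 = 293.
Government outlay = subsidy × quantity = 44 × 293 = 12892.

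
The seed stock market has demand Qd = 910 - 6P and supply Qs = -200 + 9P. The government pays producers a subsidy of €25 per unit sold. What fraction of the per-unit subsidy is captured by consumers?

Consumer share = 0.6

Pre-subsidy: 910 - 6P = -200 + 9P gives P* = 74, Q* = 466.
With the subsidy, sellers receive Ps = Pb + 25 for each unit, where Pb is the price buyers pay.
Supply in terms of Pb becomes Qs = -200 + 9(Pb + 25) = 25 + 9Pb. Setting this equal to demand: 910 - 6Pb = 25 + 9Pb, so Pb = 59.
Sellers receive Ps = 59 + 25 = 84; Q' = 910 − 6·59 = 556.
Buyers' price falls by P* − Pb = 74 − 59 = 15; sellers' price rises by Ps − P* = 84 − 74 = 10.
So consumers capture 15/25 = 0.6 of each unit of subsidy.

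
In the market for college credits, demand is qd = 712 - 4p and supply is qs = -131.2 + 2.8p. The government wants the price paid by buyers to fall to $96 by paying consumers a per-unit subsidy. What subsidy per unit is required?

Required subsidy s = $68 per unit

At a buyer price of 96, quantity demanded is 712 − 4·96 = 328.
Sellers supply 328 only when they receive ps with -131.2 + 2.8·ps = 328, i.e. ps = 164.
s = ps − pb = 164 − 96 = 68.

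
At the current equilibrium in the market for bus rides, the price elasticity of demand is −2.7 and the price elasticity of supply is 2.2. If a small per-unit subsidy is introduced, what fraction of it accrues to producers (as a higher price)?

For a small subsidy around the equilibrium, the benefit split depends on the relative slopes, which at a point are proportional to the elasticities.
Buyer share = εs/(εs + |εd|) = 2.2/(2.2 + 2.7) = 22/49; seller share = |εd|/(εs + |εd|) = 27/49.
So producers capture 27/49 of the subsidy.

Producer share = 27/49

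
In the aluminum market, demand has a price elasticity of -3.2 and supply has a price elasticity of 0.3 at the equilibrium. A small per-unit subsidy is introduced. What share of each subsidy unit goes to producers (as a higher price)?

For a small subsidy around the equilibrium, the benefit split depends on the relative slopes, which at a point are proportional to the elasticities.
Buyer share = εs/(εs + |εd|) = 0.3/(0.3 + 3.2) = 3/35; seller share = |εd|/(εs + |εd|) = 32/35.
So producers capture 32/35 of the subsidy.

Producer share = 32/35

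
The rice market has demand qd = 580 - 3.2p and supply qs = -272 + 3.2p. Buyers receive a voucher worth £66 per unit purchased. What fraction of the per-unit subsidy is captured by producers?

Pre-subsidy: 580 - 3.2p = -272 + 3.2p gives p* = 133.125, q* = 154.
With the rebate, buyers effectively pay pb = ps − 66, where ps is the price sellers receive.
Demand in terms of ps becomes qd = 580 − 3.2(ps − 66) = 791.2 - 3.2ps. Setting this equal to supply: 791.2 - 3.2ps = -272 + 3.2ps, so ps = 166.125.
Buyers pay pb = 166.125 − 66 = 100.125; q' = -272 + 3.2·166.125 = 259.6.
Buyers' price falls by p* − pb = 133.125 − 100.125 = 33; sellers' price rises by ps − p* = 166.125 − 133.125 = 33.
So producers capture 33/66 = 0.5 of each unit of subsidy.

Producer share = 0.5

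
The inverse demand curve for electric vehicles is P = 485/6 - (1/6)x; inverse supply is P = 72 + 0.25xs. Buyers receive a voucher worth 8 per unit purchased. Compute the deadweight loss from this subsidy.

Pre-subsidy: 485/6 - (1/6)x = 72 + 0.25x gives x* = 21.2 and P* = 77.3.
With the rebate, buyers effectively pay Pb = Ps − 8, where Ps is the price sellers receive.
On the curves, Pb = 485/6 - (1/6)x and Ps = 72 + 0.25x; the wedge Ps − Pb = 8 gives 72 + 0.25x − (485/6 - (1/6)x) = 8, so x' = 40.4.
Then Pb = 485/6 − (1/6)·40.4 = 74.1 and Ps = 72 + 0.25·40.4 = 82.1.
The subsidy expands output by 40.4 − 21.2 = 19.2 past the efficient level; on those units the gap between marginal cost and willingness to pay runs from 0 up to 8.
DWL = ½ × 8 × 19.2 = 76.8.

Deadweight loss = 76.8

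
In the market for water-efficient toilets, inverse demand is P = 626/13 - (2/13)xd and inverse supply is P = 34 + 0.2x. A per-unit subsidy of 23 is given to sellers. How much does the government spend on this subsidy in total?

Government cost = 2415

Pre-subsidy: 626/13 - (2/13)x = 34 + 0.2x gives x* = 40 and P* = 42.
With the subsidy, sellers receive Ps = Pb + 23 for each unit, where Pb is the price buyers pay.
On the curves, Pb = 626/13 - (2/13)x and Ps = 34 + 0.2x; the wedge Ps − Pb = 23 gives 34 + 0.2x − (626/13 - (2/13)x) = 23, so x' = 105.
Then Pb = 626/13 − (2/13)·105 = 32 and Ps = 34 + 0.2·105 = 55.
Government outlay = subsidy × quantity = 23 × 105 = 2415.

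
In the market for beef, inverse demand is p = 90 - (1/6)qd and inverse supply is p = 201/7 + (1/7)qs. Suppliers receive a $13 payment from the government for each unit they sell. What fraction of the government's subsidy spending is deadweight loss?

Pre-subsidy: 90 - (1/6)q = 201/7 + (1/7)q gives q* = 198 and p* = 57.
With the subsidy, sellers receive ps = pb + 13 for each unit, where pb is the price buyers pay.
On the curves, pb = 90 - (1/6)q and ps = 201/7 + (1/7)q; the wedge ps − pb = 13 gives 201/7 + (1/7)q − (90 - (1/6)q) = 13, so q' = 240.
Then pb = 90 − (1/6)·240 = 50 and ps = 201/7 + (1/7)·240 = 63.
ΔCS = ½(198 + 240)(57 − 50) = 1533; ΔPS = ½(198 + 240)(63 − 57) = 1314.
Government spending = 13 × 240 = 3120.
DWL = ½ × 13 × (240 − 198) = 273; fraction = 273 / 3120 = 0.0875.

DWL / government spending = 0.0875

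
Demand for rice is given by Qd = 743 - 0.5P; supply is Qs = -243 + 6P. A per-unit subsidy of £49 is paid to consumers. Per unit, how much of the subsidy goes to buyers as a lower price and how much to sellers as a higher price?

Buyers gain 588/13 per unit; sellers gain 49/13 per unit

Pre-subsidy: 743 - 0.5P = -243 + 6P gives P* = 1972/13, Q* = 8673/13.
With the rebate, buyers effectively pay Pb = Ps − 49, where Ps is the price sellers receive.
Demand in terms of Ps becomes Qd = 743 − 0.5(Ps − 49) = 767.5 - 0.5Ps. Setting this equal to supply: 767.5 - 0.5Ps = -243 + 6Ps, so Ps = 2021/13.
Buyers pay Pb = 2021/13 − 49 = 1384/13; Q' = -243 + 6·(2021/13) = 8967/13.
Buyers' price falls by P* − Pb = 1972/13 − 1384/13 = 588/13; sellers' price rises by Ps − P* = 2021/13 − 1972/13 = 49/13.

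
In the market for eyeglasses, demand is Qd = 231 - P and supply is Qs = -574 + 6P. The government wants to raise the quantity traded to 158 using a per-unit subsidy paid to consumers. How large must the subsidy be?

Required subsidy s = 49 per unit

At Q = 158, invert demand for the buyer price: Pb = (231 − 158)/1 = 73; invert supply for the seller price: Ps = (158 − (-574))/6 = 122.
The subsidy must fill the gap: s = Ps − Pb = 122 − 73 = 49.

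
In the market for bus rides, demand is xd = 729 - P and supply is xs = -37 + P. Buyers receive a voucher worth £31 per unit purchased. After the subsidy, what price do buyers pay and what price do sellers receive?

Buyers pay £367.5; sellers receive £398.5

Pre-subsidy: 729 - P = -37 + P gives P* = 383, x* = 346.
With the rebate, buyers effectively pay Pb = Ps − 31, where Ps is the price sellers receive.
Demand in terms of Ps becomes xd = 729 − 1(Ps − 31) = 760 - Ps. Setting this equal to supply: 760 - Ps = -37 + Ps, so Ps = 398.5.
Buyers pay Pb = 398.5 − 31 = 367.5; x' = -37 + 1·398.5 = 361.5.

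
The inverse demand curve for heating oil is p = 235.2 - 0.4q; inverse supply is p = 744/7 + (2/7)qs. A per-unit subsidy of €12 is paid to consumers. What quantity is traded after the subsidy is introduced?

Pre-subsidy: 235.2 - 0.4q = 744/7 + (2/7)q gives q* = 188 and p* = 160.
With the rebate, buyers effectively pay pb = ps − 12, where ps is the price sellers receive.
On the curves, pb = 235.2 - 0.4q and ps = 744/7 + (2/7)q; the wedge ps − pb = 12 gives 744/7 + (2/7)q − (235.2 - 0.4q) = 12, so q' = 205.5.
Then pb = 235.2 − 0.4·205.5 = 153 and ps = 744/7 + (2/7)·205.5 = 165.

q' = 205.5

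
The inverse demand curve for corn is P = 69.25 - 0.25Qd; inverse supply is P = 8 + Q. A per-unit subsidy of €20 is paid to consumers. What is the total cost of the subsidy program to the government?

Pre-subsidy: 69.25 - 0.25Q = 8 + Q gives Q* = 49 and P* = 57.
With the rebate, buyers effectively pay Pb = Ps − 20, where Ps is the price sellers receive.
On the curves, Pb = 69.25 - 0.25Q and Ps = 8 + Q; the wedge Ps − Pb = 20 gives 8 + Q − (69.25 - 0.25Q) = 20, so Q' = 65.
Then Pb = 69.25 − 0.25·65 = 53 and Ps = 8 + 1·65 = 73.
Government outlay = subsidy × quantity = 20 × 65 = 1300.

Government cost = €1300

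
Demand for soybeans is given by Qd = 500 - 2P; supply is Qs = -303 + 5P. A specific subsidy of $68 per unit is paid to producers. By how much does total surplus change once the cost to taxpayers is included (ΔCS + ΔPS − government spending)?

Pre-subsidy: 500 - 2P = -303 + 5P gives P* = 803/7, Q* = 1894/7.
With the subsidy, sellers receive Ps = Pb + 68 for each unit, where Pb is the price buyers pay.
Supply in terms of Pb becomes Qs = -303 + 5(Pb + 68) = 37 + 5Pb. Setting this equal to demand: 500 - 2Pb = 37 + 5Pb, so Pb = 463/7.
Sellers receive Ps = 463/7 + 68 = 939/7; Q' = 500 − 2·(463/7) = 2574/7.
ΔCS = ½(1894/7 + 2574/7)(803/7 − 463/7) = 759560/49; ΔPS = ½(1894/7 + 2574/7)(939/7 − 803/7) = 303824/49.
Government spending = 68 × 2574/7 = 175032/7.
Net change = 759560/49 + 303824/49 − 175032/7 = -23120/7. The loss equals the DWL triangle ½·68·680/7.

Net change in total surplus = -23120/7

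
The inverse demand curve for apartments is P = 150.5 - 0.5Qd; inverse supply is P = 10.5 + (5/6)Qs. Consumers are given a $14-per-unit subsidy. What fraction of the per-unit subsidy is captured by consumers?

Consumer share = 0.375

Pre-subsidy: 150.5 - 0.5Q = 10.5 + (5/6)Q gives Q* = 105 and P* = 98.
With the rebate, buyers effectively pay Pb = Ps − 14, where Ps is the price sellers receive.
On the curves, Pb = 150.5 - 0.5Q and Ps = 10.5 + (5/6)Q; the wedge Ps − Pb = 14 gives 10.5 + (5/6)Q − (150.5 - 0.5Q) = 14, so Q' = 115.5.
Then Pb = 150.5 − 0.5·115.5 = 92.75 and Ps = 10.5 + (5/6)·115.5 = 106.75.
Buyers' price falls by P* − Pb = 98 − 92.75 = 5.25; sellers' price rises by Ps − P* = 106.75 − 98 = 8.75.
So consumers capture 5.25/14 = 0.375 of each unit of subsidy.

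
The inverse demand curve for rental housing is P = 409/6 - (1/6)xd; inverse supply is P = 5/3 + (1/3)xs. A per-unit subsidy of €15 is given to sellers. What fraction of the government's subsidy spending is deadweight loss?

Pre-subsidy: 409/6 - (1/6)x = 5/3 + (1/3)x gives x* = 133 and P* = 46.
With the subsidy, sellers receive Ps = Pb + 15 for each unit, where Pb is the price buyers pay.
On the curves, Pb = 409/6 - (1/6)x and Ps = 5/3 + (1/3)x; the wedge Ps − Pb = 15 gives 5/3 + (1/3)x − (409/6 - (1/6)x) = 15, so x' = 163.
Then Pb = 409/6 − (1/6)·163 = 41 and Ps = 5/3 + (1/3)·163 = 56.
ΔCS = ½(133 + 163)(46 − 41) = 740; ΔPS = ½(133 + 163)(56 − 46) = 1480.
Government spending = 15 × 163 = 2445.
DWL = ½ × 15 × (163 − 133) = 225; fraction = 225 / 2445 = 15/163.

DWL / government spending = 15/163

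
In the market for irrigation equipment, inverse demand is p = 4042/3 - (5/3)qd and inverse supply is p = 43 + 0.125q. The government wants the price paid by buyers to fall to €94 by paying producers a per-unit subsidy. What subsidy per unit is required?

At a buyer price of 94, quantity demanded is 808.4 − 0.6·94 = 752.
Sellers supply 752 only when they receive ps = 43 + 0.125·752 = 137.
s = ps − pb = 137 − 94 = 43.

Required subsidy s = €43 per unit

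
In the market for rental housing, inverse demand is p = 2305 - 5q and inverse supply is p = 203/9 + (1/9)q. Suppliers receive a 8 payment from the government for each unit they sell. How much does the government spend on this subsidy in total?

Government cost = 82456/23

Pre-subsidy: 2305 - 5q = 203/9 + (1/9)q gives q* = 10271/23 and p* = 1660/23.
With the subsidy, sellers receive ps = pb + 8 for each unit, where pb is the price buyers pay.
On the curves, pb = 2305 - 5q and ps = 203/9 + (1/9)q; the wedge ps − pb = 8 gives 203/9 + (1/9)q − (2305 - 5q) = 8, so q' = 10307/23.
Then pb = 2305 − 5·(10307/23) = 1480/23 and ps = 203/9 + (1/9)·(10307/23) = 1664/23.
Government outlay = subsidy × quantity = 8 × 10307/23 = 82456/23.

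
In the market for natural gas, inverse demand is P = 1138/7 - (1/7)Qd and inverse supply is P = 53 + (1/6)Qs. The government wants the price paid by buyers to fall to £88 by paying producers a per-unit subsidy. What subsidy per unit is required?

At a buyer price of 88, quantity demanded is 1138 − 7·88 = 522.
Sellers supply 522 only when they receive Ps = 53 + (1/6)·522 = 140.
s = Ps − Pb = 140 − 88 = 52.

Required subsidy s = £52 per unit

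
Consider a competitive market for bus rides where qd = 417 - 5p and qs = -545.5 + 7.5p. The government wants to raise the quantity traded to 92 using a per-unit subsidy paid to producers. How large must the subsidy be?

At q = 92, invert demand for the buyer price: pb = (417 − 92)/5 = 65; invert supply for the seller price: ps = (92 − (-545.5))/7.5 = 85.
The subsidy must fill the gap: s = ps − pb = 85 − 65 = 20.

Required subsidy s = 20 per unit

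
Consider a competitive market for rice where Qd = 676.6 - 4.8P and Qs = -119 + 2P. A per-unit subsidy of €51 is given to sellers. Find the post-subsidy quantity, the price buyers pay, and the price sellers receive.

Pre-subsidy: 676.6 - 4.8P = -119 + 2P gives P* = 117, Q* = 115.
With the subsidy, sellers receive Ps = Pb + 51 for each unit, where Pb is the price buyers pay.
Supply in terms of Pb becomes Qs = -119 + 2(Pb + 51) = -17 + 2Pb. Setting this equal to demand: 676.6 - 4.8Pb = -17 + 2Pb, so Pb = 102.
Sellers receive Ps = 102 + 51 = 153; Q' = 676.6 − 4.8·102 = 187.

Q' = 187; buyers pay €102; sellers receive €153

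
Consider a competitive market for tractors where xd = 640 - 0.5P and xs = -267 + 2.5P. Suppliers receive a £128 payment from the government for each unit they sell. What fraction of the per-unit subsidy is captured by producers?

Pre-subsidy: 640 - 0.5P = -267 + 2.5P gives P* = 907/3, x* = 2933/6.
With the subsidy, sellers receive Ps = Pb + 128 for each unit, where Pb is the price buyers pay.
Supply in terms of Pb becomes xs = -267 + 2.5(Pb + 128) = 53 + 2.5Pb. Setting this equal to demand: 640 - 0.5Pb = 53 + 2.5Pb, so Pb = 587/3.
Sellers receive Ps = 587/3 + 128 = 971/3; x' = 640 − 0.5·(587/3) = 3253/6.
Buyers' price falls by P* − Pb = 907/3 − 587/3 = 320/3; sellers' price rises by Ps − P* = 971/3 − 907/3 = 64/3.
So producers capture (64/3)/128 = 1/6 of each unit of subsidy.

Producer share = 1/6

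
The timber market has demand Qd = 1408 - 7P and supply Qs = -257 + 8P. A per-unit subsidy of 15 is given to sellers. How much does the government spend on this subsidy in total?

Pre-subsidy: 1408 - 7P = -257 + 8P gives P* = 111, Q* = 631.
With the subsidy, sellers receive Ps = Pb + 15 for each unit, where Pb is the price buyers pay.
Supply in terms of Pb becomes Qs = -257 + 8(Pb + 15) = -137 + 8Pb. Setting this equal to demand: 1408 - 7Pb = -137 + 8Pb, so Pb = 103.
Sellers receive Ps = 103 + 15 = 118; Q' = 1408 − 7·103 = 687.
Government outlay = subsidy × quantity = 15 × 687 = 10305.

Government cost = 10305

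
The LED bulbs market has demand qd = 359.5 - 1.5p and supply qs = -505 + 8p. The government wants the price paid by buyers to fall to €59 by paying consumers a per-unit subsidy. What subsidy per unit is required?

Required subsidy s = €38 per unit

At a buyer price of 59, quantity demanded is 359.5 − 1.5·59 = 271.
Sellers supply 271 only when they receive ps with -505 + 8·ps = 271, i.e. ps = 97.
s = ps − pb = 97 − 59 = 38.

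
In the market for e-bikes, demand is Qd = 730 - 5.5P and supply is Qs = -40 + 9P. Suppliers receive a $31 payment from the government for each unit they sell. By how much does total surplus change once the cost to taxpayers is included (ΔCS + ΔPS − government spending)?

Net change in total surplus = -95139/58

Pre-subsidy: 730 - 5.5P = -40 + 9P gives P* = 1540/29, Q* = 12700/29.
With the subsidy, sellers receive Ps = Pb + 31 for each unit, where Pb is the price buyers pay.
Supply in terms of Pb becomes Qs = -40 + 9(Pb + 31) = 239 + 9Pb. Setting this equal to demand: 730 - 5.5Pb = 239 + 9Pb, so Pb = 982/29.
Sellers receive Ps = 982/29 + 31 = 1881/29; Q' = 730 − 5.5·(982/29) = 15769/29.
ΔCS = ½(12700/29 + 15769/29)(1540/29 − 982/29) = 7942851/841; ΔPS = ½(12700/29 + 15769/29)(1881/29 − 1540/29) = 9707929/1682.
Government spending = 31 × 15769/29 = 488839/29.
Net change = 7942851/841 + 9707929/1682 − 488839/29 = -95139/58. The loss equals the DWL triangle ½·31·3069/29.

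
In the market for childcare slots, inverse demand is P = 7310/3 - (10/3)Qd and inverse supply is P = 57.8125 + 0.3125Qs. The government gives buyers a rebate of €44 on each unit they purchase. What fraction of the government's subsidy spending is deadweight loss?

Pre-subsidy: 7310/3 - (10/3)Q = 57.8125 + 0.3125Q gives Q* = 22837/35 and P* = 1832/7.
With the rebate, buyers effectively pay Pb = Ps − 44, where Ps is the price sellers receive.
On the curves, Pb = 7310/3 - (10/3)Q and Ps = 57.8125 + 0.3125Q; the wedge Ps − Pb = 44 gives 57.8125 + 0.3125Q − (7310/3 - (10/3)Q) = 44, so Q' = 116297/175.
Then Pb = 7310/3 − (10/3)·(116297/175) = 7752/35 and Ps = 57.8125 + 0.3125·(116297/175) = 9292/35.
ΔCS = ½(22837/35 + 116297/175)(1832/7 − 7752/35) = 23179904/875; ΔPS = ½(22837/35 + 116297/175)(9292/35 − 1832/7) = 2173116/875.
Government spending = 44 × 116297/175 = 5117068/175.
DWL = ½ × 44 × (116297/175 − 22837/35) = 46464/175; fraction = (46464/175) / (5117068/175) = 1056/116297.

DWL / government spending = 1056/116297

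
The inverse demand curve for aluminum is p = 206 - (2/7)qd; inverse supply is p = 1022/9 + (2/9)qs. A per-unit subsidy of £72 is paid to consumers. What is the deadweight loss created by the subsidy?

Pre-subsidy: 206 - (2/7)q = 1022/9 + (2/9)q gives q* = 182 and p* = 154.
With the rebate, buyers effectively pay pb = ps − 72, where ps is the price sellers receive.
On the curves, pb = 206 - (2/7)q and ps = 1022/9 + (2/9)q; the wedge ps − pb = 72 gives 1022/9 + (2/9)q − (206 - (2/7)q) = 72, so q' = 323.75.
Then pb = 206 − (2/7)·323.75 = 113.5 and ps = 1022/9 + (2/9)·323.75 = 185.5.
The subsidy expands output by 323.75 − 182 = 141.75 past the efficient level; on those units the gap between marginal cost and willingness to pay runs from 0 up to 72.
DWL = ½ × 72 × 141.75 = 5103.

Deadweight loss = £5103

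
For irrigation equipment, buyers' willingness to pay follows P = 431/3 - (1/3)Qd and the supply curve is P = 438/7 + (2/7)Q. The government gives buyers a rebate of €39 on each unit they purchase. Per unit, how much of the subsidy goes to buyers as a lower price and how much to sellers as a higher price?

Buyers gain €21 per unit; sellers gain €18 per unit

Pre-subsidy: 431/3 - (1/3)Q = 438/7 + (2/7)Q gives Q* = 131 and P* = 100.
With the rebate, buyers effectively pay Pb = Ps − 39, where Ps is the price sellers receive.
On the curves, Pb = 431/3 - (1/3)Q and Ps = 438/7 + (2/7)Q; the wedge Ps − Pb = 39 gives 438/7 + (2/7)Q − (431/3 - (1/3)Q) = 39, so Q' = 194.
Then Pb = 431/3 − (1/3)·194 = 79 and Ps = 438/7 + (2/7)·194 = 118.
Buyers' price falls by P* − Pb = 100 − 79 = 21; sellers' price rises by Ps − P* = 118 − 100 = 18.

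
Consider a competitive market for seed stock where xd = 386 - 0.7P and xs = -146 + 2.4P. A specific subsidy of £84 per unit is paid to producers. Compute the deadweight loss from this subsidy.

Deadweight loss = 296352/155

Pre-subsidy: 386 - 0.7P = -146 + 2.4P gives P* = 5320/31, x* = 8242/31.
With the subsidy, sellers receive Ps = Pb + 84 for each unit, where Pb is the price buyers pay.
Supply in terms of Pb becomes xs = -146 + 2.4(Pb + 84) = 55.6 + 2.4Pb. Setting this equal to demand: 386 - 0.7Pb = 55.6 + 2.4Pb, so Pb = 3304/31.
Sellers receive Ps = 3304/31 + 84 = 5908/31; x' = 386 − 0.7·(3304/31) = 48266/155.
The subsidy expands output by 48266/155 − 8242/31 = 7056/155 past the efficient level; on those units the gap between marginal cost and willingness to pay runs from 0 up to 84.
DWL = ½ × 84 × 7056/155 = 296352/155.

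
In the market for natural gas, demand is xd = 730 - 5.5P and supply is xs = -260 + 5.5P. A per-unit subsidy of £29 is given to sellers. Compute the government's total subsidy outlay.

Pre-subsidy: 730 - 5.5P = -260 + 5.5P gives P* = 90, x* = 235.
With the subsidy, sellers receive Ps = Pb + 29 for each unit, where Pb is the price buyers pay.
Supply in terms of Pb becomes xs = -260 + 5.5(Pb + 29) = -100.5 + 5.5Pb. Setting this equal to demand: 730 - 5.5Pb = -100.5 + 5.5Pb, so Pb = 75.5.
Sellers receive Ps = 75.5 + 29 = 104.5; x' = 730 − 5.5·75.5 = 314.75.
Government outlay = subsidy × quantity = 29 × 314.75 = 9127.75.

Government cost = £9127.75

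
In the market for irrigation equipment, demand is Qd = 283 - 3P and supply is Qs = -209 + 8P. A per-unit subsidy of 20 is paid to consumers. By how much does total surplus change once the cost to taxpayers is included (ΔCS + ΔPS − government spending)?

Pre-subsidy: 283 - 3P = -209 + 8P gives P* = 492/11, Q* = 1637/11.
With the rebate, buyers effectively pay Pb = Ps − 20, where Ps is the price sellers receive.
Demand in terms of Ps becomes Qd = 283 − 3(Ps − 20) = 343 - 3Ps. Setting this equal to supply: 343 - 3Ps = -209 + 8Ps, so Ps = 552/11.
Buyers pay Pb = 552/11 − 20 = 332/11; Q' = -209 + 8·(552/11) = 2117/11.
ΔCS = ½(1637/11 + 2117/11)(492/11 − 332/11) = 300320/121; ΔPS = ½(1637/11 + 2117/11)(552/11 − 492/11) = 112620/121.
Government spending = 20 × 2117/11 = 42340/11.
Net change = 300320/121 + 112620/121 − 42340/11 = -4800/11. The loss equals the DWL triangle ½·20·480/11.

Net change in total surplus = -4800/11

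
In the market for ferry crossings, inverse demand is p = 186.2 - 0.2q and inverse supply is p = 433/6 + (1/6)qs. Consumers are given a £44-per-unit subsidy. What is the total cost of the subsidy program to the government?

Government cost = £18964

Pre-subsidy: 186.2 - 0.2q = 433/6 + (1/6)q gives q* = 311 and p* = 124.
With the rebate, buyers effectively pay pb = ps − 44, where ps is the price sellers receive.
On the curves, pb = 186.2 - 0.2q and ps = 433/6 + (1/6)q; the wedge ps − pb = 44 gives 433/6 + (1/6)q − (186.2 - 0.2q) = 44, so q' = 431.
Then pb = 186.2 − 0.2·431 = 100 and ps = 433/6 + (1/6)·431 = 144.
Government outlay = subsidy × quantity = 44 × 431 = 18964.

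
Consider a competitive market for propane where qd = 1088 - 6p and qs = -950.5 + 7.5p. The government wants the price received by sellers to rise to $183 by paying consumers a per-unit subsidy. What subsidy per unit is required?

Required subsidy s = $72 per unit

At a seller price of 183, quantity supplied is -950.5 + 7.5·183 = 422.
Buyers absorb 422 only when they pay pb with 1088 − 6·pb = 422, i.e. pb = 111.
s = ps − pb = 183 − 111 = 72.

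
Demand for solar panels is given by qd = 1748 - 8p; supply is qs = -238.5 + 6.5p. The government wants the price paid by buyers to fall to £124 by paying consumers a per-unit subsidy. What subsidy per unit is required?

Required subsidy s = £29 per unit

At a buyer price of 124, quantity demanded is 1748 − 8·124 = 756.
Sellers supply 756 only when they receive ps with -238.5 + 6.5·ps = 756, i.e. ps = 153.
s = ps − pb = 153 − 124 = 29.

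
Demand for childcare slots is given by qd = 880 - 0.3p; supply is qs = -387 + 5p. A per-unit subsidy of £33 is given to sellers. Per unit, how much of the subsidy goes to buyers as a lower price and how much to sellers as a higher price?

Pre-subsidy: 880 - 0.3p = -387 + 5p gives p* = 12670/53, q* = 42839/53.
With the subsidy, sellers receive ps = pb + 33 for each unit, where pb is the price buyers pay.
Supply in terms of pb becomes qs = -387 + 5(pb + 33) = -222 + 5pb. Setting this equal to demand: 880 - 0.3pb = -222 + 5pb, so pb = 11020/53.
Sellers receive ps = 11020/53 + 33 = 12769/53; q' = 880 − 0.3·(11020/53) = 43334/53.
Buyers' price falls by p* − pb = 12670/53 − 11020/53 = 1650/53; sellers' price rises by ps − p* = 12769/53 − 12670/53 = 99/53.

Buyers gain 1650/53 per unit; sellers gain 99/53 per unit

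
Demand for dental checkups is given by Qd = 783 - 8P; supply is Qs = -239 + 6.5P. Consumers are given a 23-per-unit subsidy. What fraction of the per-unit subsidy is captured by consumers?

Pre-subsidy: 783 - 8P = -239 + 6.5P gives P* = 2044/29, Q* = 6355/29.
With the rebate, buyers effectively pay Pb = Ps − 23, where Ps is the price sellers receive.
Demand in terms of Ps becomes Qd = 783 − 8(Ps − 23) = 967 - 8Ps. Setting this equal to supply: 967 - 8Ps = -239 + 6.5Ps, so Ps = 2412/29.
Buyers pay Pb = 2412/29 − 23 = 1745/29; Q' = -239 + 6.5·(2412/29) = 8747/29.
Buyers' price falls by P* − Pb = 2044/29 − 1745/29 = 299/29; sellers' price rises by Ps − P* = 2412/29 − 2044/29 = 368/29.
So consumers capture (299/29)/23 = 13/29 of each unit of subsidy.

Consumer share = 13/29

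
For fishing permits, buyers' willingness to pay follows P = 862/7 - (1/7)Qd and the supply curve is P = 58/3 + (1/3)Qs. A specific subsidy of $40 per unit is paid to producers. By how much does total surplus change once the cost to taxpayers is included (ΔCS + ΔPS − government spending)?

Pre-subsidy: 862/7 - (1/7)Q = 58/3 + (1/3)Q gives Q* = 218 and P* = 92.
With the subsidy, sellers receive Ps = Pb + 40 for each unit, where Pb is the price buyers pay.
On the curves, Pb = 862/7 - (1/7)Q and Ps = 58/3 + (1/3)Q; the wedge Ps − Pb = 40 gives 58/3 + (1/3)Q − (862/7 - (1/7)Q) = 40, so Q' = 302.
Then Pb = 862/7 − (1/7)·302 = 80 and Ps = 58/3 + (1/3)·302 = 120.
ΔCS = ½(218 + 302)(92 − 80) = 3120; ΔPS = ½(218 + 302)(120 − 92) = 7280.
Government spending = 40 × 302 = 12080.
Net change = 3120 + 7280 − 12080 = -1680. The loss equals the DWL triangle ½·40·84.

Net change in total surplus = -$1680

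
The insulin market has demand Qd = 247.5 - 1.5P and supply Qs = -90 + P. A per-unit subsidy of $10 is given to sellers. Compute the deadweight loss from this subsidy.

Pre-subsidy: 247.5 - 1.5P = -90 + P gives P* = 135, Q* = 45.
With the subsidy, sellers receive Ps = Pb + 10 for each unit, where Pb is the price buyers pay.
Supply in terms of Pb becomes Qs = -90 + 1(Pb + 10) = -80 + Pb. Setting this equal to demand: 247.5 - 1.5Pb = -80 + Pb, so Pb = 131.
Sellers receive Ps = 131 + 10 = 141; Q' = 247.5 − 1.5·131 = 51.
The subsidy expands output by 51 − 45 = 6 past the efficient level; on those units the gap between marginal cost and willingness to pay runs from 0 up to 10.
DWL = ½ × 10 × 6 = 30.

Deadweight loss = $30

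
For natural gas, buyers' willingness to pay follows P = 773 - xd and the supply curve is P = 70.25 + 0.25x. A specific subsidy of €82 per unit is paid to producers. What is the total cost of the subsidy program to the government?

Pre-subsidy: 773 - x = 70.25 + 0.25x gives x* = 562.2 and P* = 210.8.
With the subsidy, sellers receive Ps = Pb + 82 for each unit, where Pb is the price buyers pay.
On the curves, Pb = 773 - x and Ps = 70.25 + 0.25x; the wedge Ps − Pb = 82 gives 70.25 + 0.25x − (773 - x) = 82, so x' = 627.8.
Then Pb = 773 − 1·627.8 = 145.2 and Ps = 70.25 + 0.25·627.8 = 227.2.
Government outlay = subsidy × quantity = 82 × 627.8 = 51479.6.

Government cost = €51479.6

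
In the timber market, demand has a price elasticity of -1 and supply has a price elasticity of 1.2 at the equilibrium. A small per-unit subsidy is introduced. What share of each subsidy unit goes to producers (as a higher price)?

For a small subsidy around the equilibrium, the benefit split depends on the relative slopes, which at a point are proportional to the elasticities.
Buyer share = εs/(εs + |εd|) = 1.2/(1.2 + 1) = 6/11; seller share = |εd|/(εs + |εd|) = 5/11.
So producers capture 5/11 of the subsidy.

Producer share = 5/11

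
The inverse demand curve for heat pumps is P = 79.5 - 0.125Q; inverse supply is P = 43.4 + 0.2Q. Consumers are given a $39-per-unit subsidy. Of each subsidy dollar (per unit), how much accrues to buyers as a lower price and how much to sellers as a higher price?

Buyers gain $15 per unit; sellers gain $24 per unit

Pre-subsidy: 79.5 - 0.125Q = 43.4 + 0.2Q gives Q* = 1444/13 and P* = 853/13.
With the rebate, buyers effectively pay Pb = Ps − 39, where Ps is the price sellers receive.
On the curves, Pb = 79.5 - 0.125Q and Ps = 43.4 + 0.2Q; the wedge Ps − Pb = 39 gives 43.4 + 0.2Q − (79.5 - 0.125Q) = 39, so Q' = 3004/13.
Then Pb = 79.5 − 0.125·(3004/13) = 658/13 and Ps = 43.4 + 0.2·(3004/13) = 1165/13.
Buyers' price falls by P* − Pb = 853/13 − 658/13 = 15; sellers' price rises by Ps − P* = 1165/13 − 853/13 = 24.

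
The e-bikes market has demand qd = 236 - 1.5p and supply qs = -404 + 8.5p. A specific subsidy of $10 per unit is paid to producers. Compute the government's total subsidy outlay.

Government cost = $1527.5

Pre-subsidy: 236 - 1.5p = -404 + 8.5p gives p* = 64, q* = 140.
With the subsidy, sellers receive ps = pb + 10 for each unit, where pb is the price buyers pay.
Supply in terms of pb becomes qs = -404 + 8.5(pb + 10) = -319 + 8.5pb. Setting this equal to demand: 236 - 1.5pb = -319 + 8.5pb, so pb = 55.5.
Sellers receive ps = 55.5 + 10 = 65.5; q' = 236 − 1.5·55.5 = 152.75.
Government outlay = subsidy × quantity = 10 × 152.75 = 1527.5.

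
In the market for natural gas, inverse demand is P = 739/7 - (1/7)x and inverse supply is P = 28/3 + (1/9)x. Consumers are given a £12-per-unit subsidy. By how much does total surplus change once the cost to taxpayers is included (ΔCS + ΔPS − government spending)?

Net change in total surplus = -£283.5

Pre-subsidy: 739/7 - (1/7)x = 28/3 + (1/9)x gives x* = 378.9375 and P* = 51.4375.
With the rebate, buyers effectively pay Pb = Ps − 12, where Ps is the price sellers receive.
On the curves, Pb = 739/7 - (1/7)x and Ps = 28/3 + (1/9)x; the wedge Ps − Pb = 12 gives 28/3 + (1/9)x − (739/7 - (1/7)x) = 12, so x' = 426.1875.
Then Pb = 739/7 − (1/7)·426.1875 = 44.6875 and Ps = 28/3 + (1/9)·426.1875 = 56.6875.
ΔCS = ½(378.9375 + 426.1875)(51.4375 − 44.6875) = 2717.296875; ΔPS = ½(378.9375 + 426.1875)(56.6875 − 51.4375) = 2113.453125.
Government spending = 12 × 426.1875 = 5114.25.
Net change = 2717.296875 + 2113.453125 − 5114.25 = -283.5. The loss equals the DWL triangle ½·12·47.25.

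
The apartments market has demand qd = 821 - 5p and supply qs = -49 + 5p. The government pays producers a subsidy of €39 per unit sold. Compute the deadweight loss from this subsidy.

Deadweight loss = €1901.25

Pre-subsidy: 821 - 5p = -49 + 5p gives p* = 87, q* = 386.
With the subsidy, sellers receive ps = pb + 39 for each unit, where pb is the price buyers pay.
Supply in terms of pb becomes qs = -49 + 5(pb + 39) = 146 + 5pb. Setting this equal to demand: 821 - 5pb = 146 + 5pb, so pb = 67.5.
Sellers receive ps = 67.5 + 39 = 106.5; q' = 821 − 5·67.5 = 483.5.
The subsidy expands output by 483.5 − 386 = 97.5 past the efficient level; on those units the gap between marginal cost and willingness to pay runs from 0 up to 39.
DWL = ½ × 39 × 97.5 = 1901.25.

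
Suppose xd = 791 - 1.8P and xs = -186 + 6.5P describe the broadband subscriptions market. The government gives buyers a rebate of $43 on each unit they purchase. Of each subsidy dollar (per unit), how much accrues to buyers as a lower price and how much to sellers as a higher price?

Pre-subsidy: 791 - 1.8P = -186 + 6.5P gives P* = 9770/83, x* = 48067/83.
With the rebate, buyers effectively pay Pb = Ps − 43, where Ps is the price sellers receive.
Demand in terms of Ps becomes xd = 791 − 1.8(Ps − 43) = 868.4 - 1.8Ps. Setting this equal to supply: 868.4 - 1.8Ps = -186 + 6.5Ps, so Ps = 10544/83.
Buyers pay Pb = 10544/83 − 43 = 6975/83; x' = -186 + 6.5·(10544/83) = 53098/83.
Buyers' price falls by P* − Pb = 9770/83 − 6975/83 = 2795/83; sellers' price rises by Ps − P* = 10544/83 − 9770/83 = 774/83.

Buyers gain 2795/83 per unit; sellers gain 774/83 per unit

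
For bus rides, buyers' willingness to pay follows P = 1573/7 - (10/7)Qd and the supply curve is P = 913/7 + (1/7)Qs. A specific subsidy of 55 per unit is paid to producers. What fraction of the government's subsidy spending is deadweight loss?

Pre-subsidy: 1573/7 - (10/7)Q = 913/7 + (1/7)Q gives Q* = 60 and P* = 139.
With the subsidy, sellers receive Ps = Pb + 55 for each unit, where Pb is the price buyers pay.
On the curves, Pb = 1573/7 - (10/7)Q and Ps = 913/7 + (1/7)Q; the wedge Ps − Pb = 55 gives 913/7 + (1/7)Q − (1573/7 - (10/7)Q) = 55, so Q' = 95.
Then Pb = 1573/7 − (10/7)·95 = 89 and Ps = 913/7 + (1/7)·95 = 144.
ΔCS = ½(60 + 95)(139 − 89) = 3875; ΔPS = ½(60 + 95)(144 − 139) = 387.5.
Government spending = 55 × 95 = 5225.
DWL = ½ × 55 × (95 − 60) = 962.5; fraction = 962.5 / 5225 = 7/38.

DWL / government spending = 7/38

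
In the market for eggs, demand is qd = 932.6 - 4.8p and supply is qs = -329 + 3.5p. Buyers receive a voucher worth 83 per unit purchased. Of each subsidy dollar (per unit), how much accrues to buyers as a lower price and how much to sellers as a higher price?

Pre-subsidy: 932.6 - 4.8p = -329 + 3.5p gives p* = 152, q* = 203.
With the rebate, buyers effectively pay pb = ps − 83, where ps is the price sellers receive.
Demand in terms of ps becomes qd = 932.6 − 4.8(ps − 83) = 1331 - 4.8ps. Setting this equal to supply: 1331 - 4.8ps = -329 + 3.5ps, so ps = 200.
Buyers pay pb = 200 − 83 = 117; q' = -329 + 3.5·200 = 371.
Buyers' price falls by p* − pb = 152 − 117 = 35; sellers' price rises by ps − p* = 200 − 152 = 48.

Buyers gain 35 per unit; sellers gain 48 per unit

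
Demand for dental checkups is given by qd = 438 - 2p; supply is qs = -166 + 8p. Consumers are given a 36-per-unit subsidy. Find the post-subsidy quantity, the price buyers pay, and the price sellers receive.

q' = 374.8; buyers pay 31.6; sellers receive 67.6

Pre-subsidy: 438 - 2p = -166 + 8p gives p* = 60.4, q* = 317.2.
With the rebate, buyers effectively pay pb = ps − 36, where ps is the price sellers receive.
Demand in terms of ps becomes qd = 438 − 2(ps − 36) = 510 - 2ps. Setting this equal to supply: 510 - 2ps = -166 + 8ps, so ps = 67.6.
Buyers pay pb = 67.6 − 36 = 31.6; q' = -166 + 8·67.6 = 374.8.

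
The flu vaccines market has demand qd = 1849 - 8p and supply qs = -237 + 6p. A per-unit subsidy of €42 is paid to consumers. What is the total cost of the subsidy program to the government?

Government cost = €33642

Pre-subsidy: 1849 - 8p = -237 + 6p gives p* = 149, q* = 657.
With the rebate, buyers effectively pay pb = ps − 42, where ps is the price sellers receive.
Demand in terms of ps becomes qd = 1849 − 8(ps − 42) = 2185 - 8ps. Setting this equal to supply: 2185 - 8ps = -237 + 6ps, so ps = 173.
Buyers pay pb = 173 − 42 = 131; q' = -237 + 6·173 = 801.
Government outlay = subsidy × quantity = 42 × 801 = 33642.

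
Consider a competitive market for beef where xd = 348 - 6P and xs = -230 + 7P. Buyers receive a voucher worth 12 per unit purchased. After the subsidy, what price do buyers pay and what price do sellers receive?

Pre-subsidy: 348 - 6P = -230 + 7P gives P* = 578/13, x* = 1056/13.
With the rebate, buyers effectively pay Pb = Ps − 12, where Ps is the price sellers receive.
Demand in terms of Ps becomes xd = 348 − 6(Ps − 12) = 420 - 6Ps. Setting this equal to supply: 420 - 6Ps = -230 + 7Ps, so Ps = 50.
Buyers pay Pb = 50 − 12 = 38; x' = -230 + 7·50 = 120.

Buyers pay 38; sellers receive 50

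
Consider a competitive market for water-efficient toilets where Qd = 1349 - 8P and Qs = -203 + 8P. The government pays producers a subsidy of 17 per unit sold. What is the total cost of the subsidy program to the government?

Pre-subsidy: 1349 - 8P = -203 + 8P gives P* = 97, Q* = 573.
With the subsidy, sellers receive Ps = Pb + 17 for each unit, where Pb is the price buyers pay.
Supply in terms of Pb becomes Qs = -203 + 8(Pb + 17) = -67 + 8Pb. Setting this equal to demand: 1349 - 8Pb = -67 + 8Pb, so Pb = 88.5.
Sellers receive Ps = 88.5 + 17 = 105.5; Q' = 1349 − 8·88.5 = 641.
Government outlay = subsidy × quantity = 17 × 641 = 10897.

Government cost = 10897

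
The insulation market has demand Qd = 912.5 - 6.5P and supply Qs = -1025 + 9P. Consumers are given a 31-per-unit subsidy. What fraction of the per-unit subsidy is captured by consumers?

Pre-subsidy: 912.5 - 6.5P = -1025 + 9P gives P* = 125, Q* = 100.
With the rebate, buyers effectively pay Pb = Ps − 31, where Ps is the price sellers receive.
Demand in terms of Ps becomes Qd = 912.5 − 6.5(Ps − 31) = 1114 - 6.5Ps. Setting this equal to supply: 1114 - 6.5Ps = -1025 + 9Ps, so Ps = 138.
Buyers pay Pb = 138 − 31 = 107; Q' = -1025 + 9·138 = 217.
Buyers' price falls by P* − Pb = 125 − 107 = 18; sellers' price rises by Ps − P* = 138 − 125 = 13.
So consumers capture 18/31 = 18/31 of each unit of subsidy.

Consumer share = 18/31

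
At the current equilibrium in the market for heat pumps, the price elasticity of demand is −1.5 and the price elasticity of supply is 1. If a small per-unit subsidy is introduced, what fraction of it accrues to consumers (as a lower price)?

Consumer share = 0.4

For a small subsidy around the equilibrium, the benefit split depends on the relative slopes, which at a point are proportional to the elasticities.
Buyer share = εs/(εs + |εd|) = 1/(1 + 1.5) = 0.4; seller share = |εd|/(εs + |εd|) = 0.6.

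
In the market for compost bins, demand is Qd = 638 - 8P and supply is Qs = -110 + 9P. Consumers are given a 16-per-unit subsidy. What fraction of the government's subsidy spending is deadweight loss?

DWL / government spending = 288/3007

Pre-subsidy: 638 - 8P = -110 + 9P gives P* = 44, Q* = 286.
With the rebate, buyers effectively pay Pb = Ps − 16, where Ps is the price sellers receive.
Demand in terms of Ps becomes Qd = 638 − 8(Ps − 16) = 766 - 8Ps. Setting this equal to supply: 766 - 8Ps = -110 + 9Ps, so Ps = 876/17.
Buyers pay Pb = 876/17 − 16 = 604/17; Q' = -110 + 9·(876/17) = 6014/17.
ΔCS = ½(286 + 6014/17)(44 − 604/17) = 783072/289; ΔPS = ½(286 + 6014/17)(876/17 − 44) = 696064/289.
Government spending = 16 × 6014/17 = 96224/17.
DWL = ½ × 16 × (6014/17 − 286) = 9216/17; fraction = (9216/17) / (96224/17) = 288/3007.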